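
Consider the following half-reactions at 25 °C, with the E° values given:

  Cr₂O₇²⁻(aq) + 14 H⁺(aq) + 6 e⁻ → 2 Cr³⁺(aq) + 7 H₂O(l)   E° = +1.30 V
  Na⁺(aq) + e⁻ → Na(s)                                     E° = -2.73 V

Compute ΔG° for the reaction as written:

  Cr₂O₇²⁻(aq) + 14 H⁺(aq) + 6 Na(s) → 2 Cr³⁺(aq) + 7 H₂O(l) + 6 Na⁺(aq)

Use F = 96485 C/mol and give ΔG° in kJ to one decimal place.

-2333.0 kJ

As written, Cr₂O₇²⁻/Cr³⁺ is reduced (cathode) and Na⁺/Na is oxidised (anode), so E°cell = (+1.30) − (-2.73) = +4.03 V.
Balancing electrons gives n = 6.
ΔG° = −nFE° = −(6)(96485)(+4.03) = -2,333,007 J = -2333.0 kJ.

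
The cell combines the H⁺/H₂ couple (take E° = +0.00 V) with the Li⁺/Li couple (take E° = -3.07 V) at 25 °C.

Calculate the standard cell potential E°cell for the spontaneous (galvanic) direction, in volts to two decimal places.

+3.07 V

The H⁺/H₂ couple has the higher reduction potential, so it is the cathode; Li⁺/Li is oxidised at the anode.
E°cell = E°(cathode) − E°(anode) = (+0.00) − (-3.07) = +3.07 V.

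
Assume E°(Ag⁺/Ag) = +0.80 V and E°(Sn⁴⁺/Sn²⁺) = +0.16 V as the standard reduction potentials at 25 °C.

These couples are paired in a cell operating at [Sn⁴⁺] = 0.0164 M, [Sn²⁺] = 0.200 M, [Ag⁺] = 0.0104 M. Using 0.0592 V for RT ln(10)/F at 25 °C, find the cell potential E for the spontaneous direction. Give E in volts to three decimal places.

+0.555 V

Ag⁺/Ag is the cathode (higher E°), Sn⁴⁺/Sn²⁺ the anode: E°cell = +0.80 − (+0.16) = +0.64 V, n = 2.
Overall: 2 Ag⁺(aq) + Sn²⁺(aq) → 2 Ag(s) + Sn⁴⁺(aq)
Q = [Sn⁴⁺] / ([Ag⁺]^2·[Sn²⁺]); log Q = 2.880.
E = E° − (0.0592/n) log Q = +0.64 − (0.0592/2)(2.880) = +0.555 V.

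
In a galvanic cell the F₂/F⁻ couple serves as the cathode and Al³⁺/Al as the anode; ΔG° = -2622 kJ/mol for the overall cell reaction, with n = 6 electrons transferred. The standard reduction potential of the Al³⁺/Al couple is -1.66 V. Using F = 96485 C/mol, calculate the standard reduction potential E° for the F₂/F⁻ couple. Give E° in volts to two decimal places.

+2.87 V

E°cell = −ΔG°/(nF) = −(-2622×10³)/((6)(96485)) = +4.529 V.
Since F₂/F⁻ is the cathode and Al³⁺/Al the anode, E°cell = E°(F₂/F⁻) − E°(Al³⁺/Al).
So E°(F₂/F⁻) = E°cell + E°(Al³⁺/Al) = +4.529 + (-1.66) = +2.87 V.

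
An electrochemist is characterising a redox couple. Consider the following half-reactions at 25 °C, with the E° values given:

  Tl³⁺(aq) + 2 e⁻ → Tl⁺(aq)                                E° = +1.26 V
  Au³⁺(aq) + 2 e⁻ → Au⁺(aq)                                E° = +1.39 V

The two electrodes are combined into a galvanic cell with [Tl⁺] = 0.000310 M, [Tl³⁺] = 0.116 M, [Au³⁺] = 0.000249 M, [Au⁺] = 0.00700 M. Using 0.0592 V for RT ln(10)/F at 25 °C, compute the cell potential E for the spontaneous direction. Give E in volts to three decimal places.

Au³⁺/Au⁺ is the cathode (higher E°), Tl³⁺/Tl⁺ the anode: E°cell = +1.39 − (+1.26) = +0.13 V, n = 2.
Overall: Au³⁺(aq) + Tl⁺(aq) → Au⁺(aq) + Tl³⁺(aq)
Q = [Au⁺]·[Tl³⁺] / ([Au³⁺]·[Tl⁺]); log Q = 4.022.
E = E° − (0.0592/n) log Q = +0.13 − (0.0592/2)(4.022) = +0.011 V.

+0.011 V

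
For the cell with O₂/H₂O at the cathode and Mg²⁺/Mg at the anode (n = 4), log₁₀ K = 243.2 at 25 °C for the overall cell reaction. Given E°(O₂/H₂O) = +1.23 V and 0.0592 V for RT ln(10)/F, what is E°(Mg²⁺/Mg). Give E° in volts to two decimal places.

E°cell = (0.0592/n)·log K = (0.0592/4)(243.2) = +3.599 V.
Since O₂/H₂O is the cathode and Mg²⁺/Mg the anode, E°cell = E°(O₂/H₂O) − E°(Mg²⁺/Mg).
So E°(Mg²⁺/Mg) = E°(O₂/H₂O) − E°cell = (+1.23) − (+3.599) = -2.37 V.

-2.37 V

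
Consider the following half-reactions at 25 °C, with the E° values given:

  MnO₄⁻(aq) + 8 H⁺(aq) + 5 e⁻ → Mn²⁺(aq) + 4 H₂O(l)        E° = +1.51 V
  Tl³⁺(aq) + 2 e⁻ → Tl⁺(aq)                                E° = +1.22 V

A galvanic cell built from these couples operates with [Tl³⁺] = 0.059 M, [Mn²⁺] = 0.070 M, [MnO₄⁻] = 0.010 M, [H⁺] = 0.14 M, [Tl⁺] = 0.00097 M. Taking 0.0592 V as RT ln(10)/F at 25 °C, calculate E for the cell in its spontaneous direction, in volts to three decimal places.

MnO₄⁻/Mn²⁺ is the cathode (higher E°), Tl³⁺/Tl⁺ the anode: E°cell = +1.51 − (+1.22) = +0.29 V, n = 10.
Overall: 2 MnO₄⁻(aq) + 16 H⁺(aq) + 5 Tl⁺(aq) → 2 Mn²⁺(aq) + 8 H₂O(l) + 5 Tl³⁺(aq)
Q = [Mn²⁺]^2·[Tl³⁺]^5 / ([MnO₄⁻]^2·[H⁺]^16·[Tl⁺]^5); log Q = 24.273.
E = E° − (0.0592/n) log Q = +0.29 − (0.0592/10)(24.273) = +0.146 V.

+0.146 V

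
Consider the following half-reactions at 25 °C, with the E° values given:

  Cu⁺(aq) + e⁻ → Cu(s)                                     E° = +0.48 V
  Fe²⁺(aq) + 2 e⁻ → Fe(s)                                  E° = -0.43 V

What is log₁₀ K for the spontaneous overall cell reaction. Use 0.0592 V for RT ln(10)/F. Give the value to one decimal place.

Cathode: Cu⁺/Cu; anode: Fe²⁺/Fe. E°cell = +0.91 V, n = 2.
log K = nE°cell / 0.0592 = (2)(+0.91) / 0.0592 = 30.7.

30.7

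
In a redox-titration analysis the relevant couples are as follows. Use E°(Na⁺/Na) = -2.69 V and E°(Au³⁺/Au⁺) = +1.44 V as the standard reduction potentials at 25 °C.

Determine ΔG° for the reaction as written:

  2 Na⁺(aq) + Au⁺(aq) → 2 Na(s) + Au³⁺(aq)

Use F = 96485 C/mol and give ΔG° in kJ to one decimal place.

+797.0 kJ

As written, Na⁺/Na is reduced (cathode) and Au³⁺/Au⁺ is oxidised (anode), so E°cell = (-2.69) − (+1.44) = -4.13 V.
Balancing electrons gives n = 2.
ΔG° = −nFE° = −(2)(96485)(-4.13) = 796,966 J = +797.0 kJ.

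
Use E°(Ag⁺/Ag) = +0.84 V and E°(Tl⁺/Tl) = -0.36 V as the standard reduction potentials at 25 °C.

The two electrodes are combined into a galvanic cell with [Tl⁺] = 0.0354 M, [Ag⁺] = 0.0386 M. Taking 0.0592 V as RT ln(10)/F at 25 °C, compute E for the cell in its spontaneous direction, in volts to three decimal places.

+1.202 V

Ag⁺/Ag is the cathode (higher E°), Tl⁺/Tl the anode: E°cell = +0.84 − (-0.36) = +1.20 V, n = 1.
Overall: Ag⁺(aq) + Tl(s) → Ag(s) + Tl⁺(aq)
Q = [Tl⁺] / ([Ag⁺]); log Q = -0.038.
E = E° − (0.0592/n) log Q = +1.20 − (0.0592/1)(-0.038) = +1.202 V.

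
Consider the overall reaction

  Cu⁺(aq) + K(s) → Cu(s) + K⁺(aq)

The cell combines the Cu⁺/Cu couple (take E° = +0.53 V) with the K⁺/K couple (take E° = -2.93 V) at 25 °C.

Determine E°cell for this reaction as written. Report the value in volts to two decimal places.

The Cu⁺/Cu couple has the higher reduction potential, so it is the cathode; K⁺/K is oxidised at the anode.
E°cell = E°(cathode) − E°(anode) = (+0.53) − (-2.93) = +3.46 V.
Since E°cell > 0, the reaction is spontaneous under standard conditions.

+3.46 V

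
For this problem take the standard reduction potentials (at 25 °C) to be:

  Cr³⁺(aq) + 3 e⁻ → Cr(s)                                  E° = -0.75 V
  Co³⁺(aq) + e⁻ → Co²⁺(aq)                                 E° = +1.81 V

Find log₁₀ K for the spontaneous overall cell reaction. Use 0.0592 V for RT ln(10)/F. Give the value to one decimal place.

129.7

Cathode: Co³⁺/Co²⁺; anode: Cr³⁺/Cr. E°cell = +2.56 V, n = 3.
log K = nE°cell / 0.0592 = (3)(+2.56) / 0.0592 = 129.7.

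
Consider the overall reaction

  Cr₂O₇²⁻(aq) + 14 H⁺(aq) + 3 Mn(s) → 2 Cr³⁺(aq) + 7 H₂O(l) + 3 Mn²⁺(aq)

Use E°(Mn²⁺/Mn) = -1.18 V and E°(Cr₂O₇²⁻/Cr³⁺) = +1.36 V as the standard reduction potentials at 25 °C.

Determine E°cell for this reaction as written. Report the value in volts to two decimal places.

The Cr₂O₇²⁻/Cr³⁺ couple has the higher reduction potential, so it is the cathode; Mn²⁺/Mn is oxidised at the anode.
E°cell = E°(cathode) − E°(anode) = (+1.36) − (-1.18) = +2.54 V.
Since E°cell > 0, the reaction is spontaneous under standard conditions.

+2.54 V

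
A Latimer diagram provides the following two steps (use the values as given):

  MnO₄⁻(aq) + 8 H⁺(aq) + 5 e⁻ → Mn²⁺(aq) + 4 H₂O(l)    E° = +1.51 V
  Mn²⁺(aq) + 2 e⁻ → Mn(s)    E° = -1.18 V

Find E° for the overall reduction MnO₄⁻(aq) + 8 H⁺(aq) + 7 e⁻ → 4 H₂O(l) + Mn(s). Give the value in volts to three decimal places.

+0.741 V

Adding the free-energy changes (−nFE°) of the two steps gives −n₃FE°₃ = −n₁FE°₁ − n₂FE°₂.
E°₃ = (5×+1.51 + 2×-1.18) / 7 = (+5.190) / 7 = +0.741 V.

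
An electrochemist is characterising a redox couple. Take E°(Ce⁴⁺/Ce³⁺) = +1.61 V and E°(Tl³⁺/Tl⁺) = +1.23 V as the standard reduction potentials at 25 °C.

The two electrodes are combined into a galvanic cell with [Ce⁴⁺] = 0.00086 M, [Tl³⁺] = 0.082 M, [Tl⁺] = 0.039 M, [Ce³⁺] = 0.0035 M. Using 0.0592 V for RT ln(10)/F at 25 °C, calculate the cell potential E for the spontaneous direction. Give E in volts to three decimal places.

Ce⁴⁺/Ce³⁺ is the cathode (higher E°), Tl³⁺/Tl⁺ the anode: E°cell = +1.61 − (+1.23) = +0.38 V, n = 2.
Overall: 2 Ce⁴⁺(aq) + Tl⁺(aq) → 2 Ce³⁺(aq) + Tl³⁺(aq)
Q = [Ce³⁺]^2·[Tl³⁺] / ([Ce⁴⁺]^2·[Tl⁺]); log Q = 1.542.
E = E° − (0.0592/n) log Q = +0.38 − (0.0592/2)(1.542) = +0.334 V.

+0.334 V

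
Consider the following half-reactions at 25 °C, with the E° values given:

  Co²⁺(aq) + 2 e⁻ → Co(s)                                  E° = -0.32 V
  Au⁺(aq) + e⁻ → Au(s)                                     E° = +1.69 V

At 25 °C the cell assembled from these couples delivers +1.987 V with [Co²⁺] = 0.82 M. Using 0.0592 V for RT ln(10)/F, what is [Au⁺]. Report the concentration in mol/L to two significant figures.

0.37 M

Au⁺/Au is the cathode, Co²⁺/Co the anode: E°cell = +2.01 V, n = 2.
Overall reaction: 2 Au⁺(aq) + Co(s) → 2 Au(s) + Co²⁺(aq); Q = [Co²⁺]^1/[Au⁺]^2.
From E = E° − (0.0592/n) log Q: log Q = (E° − E)·n/0.0592 = (+2.01 − (+1.987))·2/0.0592 = 0.7770.
So 2·log[Au⁺] = 1·log(0.82) − log Q = -0.0862 − (0.7770) = -0.8632; log[Au⁺] = -0.8632 / 2 = -0.4316; [Au⁺] = 10^(-0.4316) ≈ 0.37 M.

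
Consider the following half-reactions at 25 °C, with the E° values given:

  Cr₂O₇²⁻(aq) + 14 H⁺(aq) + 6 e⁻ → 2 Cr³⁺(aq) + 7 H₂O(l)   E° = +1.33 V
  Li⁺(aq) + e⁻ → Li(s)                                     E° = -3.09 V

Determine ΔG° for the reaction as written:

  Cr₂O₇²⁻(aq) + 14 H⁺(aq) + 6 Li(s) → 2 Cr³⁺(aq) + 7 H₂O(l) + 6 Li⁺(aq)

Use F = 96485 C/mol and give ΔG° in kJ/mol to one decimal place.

-2558.8 kJ/mol

As written, Cr₂O₇²⁻/Cr³⁺ is reduced (cathode) and Li⁺/Li is oxidised (anode), so E°cell = (+1.33) − (-3.09) = +4.42 V.
Balancing electrons gives n = 6.
ΔG° = −nFE° = −(6)(96485)(+4.42) = -2,558,782 J = -2558.8 kJ/mol.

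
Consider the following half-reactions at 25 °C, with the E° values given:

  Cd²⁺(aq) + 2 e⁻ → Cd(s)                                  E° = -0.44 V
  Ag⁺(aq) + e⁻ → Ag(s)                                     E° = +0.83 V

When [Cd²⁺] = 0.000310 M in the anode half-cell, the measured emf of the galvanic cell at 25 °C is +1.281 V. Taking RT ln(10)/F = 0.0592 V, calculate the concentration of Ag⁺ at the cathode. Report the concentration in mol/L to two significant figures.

Ag⁺/Ag is the cathode, Cd²⁺/Cd the anode: E°cell = +1.27 V, n = 2.
Overall reaction: 2 Ag⁺(aq) + Cd(s) → 2 Ag(s) + Cd²⁺(aq); Q = [Cd²⁺]^1/[Ag⁺]^2.
From E = E° − (0.0592/n) log Q: log Q = (E° − E)·n/0.0592 = (+1.27 − (+1.281))·2/0.0592 = -0.3716.
So 2·log[Ag⁺] = 1·log(0.00031) − log Q = -3.5086 − (-0.3716) = -3.1370; log[Ag⁺] = -3.1370 / 2 = -1.5685; [Ag⁺] = 10^(-1.5685) ≈ 0.027 M.

0.027 M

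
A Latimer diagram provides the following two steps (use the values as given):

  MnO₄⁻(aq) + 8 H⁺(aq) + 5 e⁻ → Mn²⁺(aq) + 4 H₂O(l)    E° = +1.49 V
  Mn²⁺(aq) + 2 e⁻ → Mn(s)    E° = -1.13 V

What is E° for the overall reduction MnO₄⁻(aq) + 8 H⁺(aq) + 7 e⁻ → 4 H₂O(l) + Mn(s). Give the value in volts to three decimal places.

Adding the free-energy changes (−nFE°) of the two steps gives −n₃FE°₃ = −n₁FE°₁ − n₂FE°₂.
E°₃ = (5×+1.49 + 2×-1.13) / 7 = (+5.190) / 7 = +0.741 V.
Simply averaging or adding the two E° values would be wrong; the electron-weighted sum is required.

+0.741 V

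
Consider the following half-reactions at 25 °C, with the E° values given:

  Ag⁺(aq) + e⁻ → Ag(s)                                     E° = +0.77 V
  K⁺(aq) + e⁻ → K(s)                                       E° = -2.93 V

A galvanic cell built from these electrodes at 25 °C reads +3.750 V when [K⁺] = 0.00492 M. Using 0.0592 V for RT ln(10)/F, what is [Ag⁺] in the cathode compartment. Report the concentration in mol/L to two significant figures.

Ag⁺/Ag is the cathode, K⁺/K the anode: E°cell = +3.70 V, n = 1.
Overall reaction: Ag⁺(aq) + K(s) → Ag(s) + K⁺(aq); Q = [K⁺]^1/[Ag⁺]^1.
From E = E° − (0.0592/n) log Q: log Q = (E° − E)·n/0.0592 = (+3.70 − (+3.750))·1/0.0592 = -0.8446.
So 1·log[Ag⁺] = 1·log(0.00492) − log Q = -2.3080 − (-0.8446) = -1.4634; [Ag⁺] = 10^(-1.4634) ≈ 0.034 M.

0.034 M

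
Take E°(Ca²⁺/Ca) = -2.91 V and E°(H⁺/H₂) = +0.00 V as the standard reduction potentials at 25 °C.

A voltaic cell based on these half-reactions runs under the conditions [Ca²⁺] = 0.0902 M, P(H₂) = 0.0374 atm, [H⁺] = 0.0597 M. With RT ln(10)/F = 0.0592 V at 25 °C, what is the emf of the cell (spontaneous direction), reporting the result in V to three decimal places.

+2.911 V

H⁺/H₂ is the cathode (higher E°), Ca²⁺/Ca the anode: E°cell = +0.00 − (-2.91) = +2.91 V, n = 2.
Overall: 2 H⁺(aq) + Ca(s) → H₂(g) + Ca²⁺(aq)
Q = P(H₂)·[Ca²⁺] / ([H⁺]^2); log Q = -0.024.
E = E° − (0.0592/n) log Q = +2.91 − (0.0592/2)(-0.024) = +2.911 V.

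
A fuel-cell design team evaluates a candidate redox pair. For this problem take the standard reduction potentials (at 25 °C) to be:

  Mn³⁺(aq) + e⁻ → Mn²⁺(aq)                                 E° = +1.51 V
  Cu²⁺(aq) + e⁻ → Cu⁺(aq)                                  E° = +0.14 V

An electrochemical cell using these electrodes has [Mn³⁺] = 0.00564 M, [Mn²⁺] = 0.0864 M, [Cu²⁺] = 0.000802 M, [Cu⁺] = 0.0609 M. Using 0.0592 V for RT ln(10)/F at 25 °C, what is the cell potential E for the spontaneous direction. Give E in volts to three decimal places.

Mn³⁺/Mn²⁺ is the cathode (higher E°), Cu²⁺/Cu⁺ the anode: E°cell = +1.51 − (+0.14) = +1.37 V, n = 1.
Overall: Mn³⁺(aq) + Cu⁺(aq) → Mn²⁺(aq) + Cu²⁺(aq)
Q = [Mn²⁺]·[Cu²⁺] / ([Mn³⁺]·[Cu⁺]); log Q = -0.695.
E = E° − (0.0592/n) log Q = +1.37 − (0.0592/1)(-0.695) = +1.411 V.

+1.411 V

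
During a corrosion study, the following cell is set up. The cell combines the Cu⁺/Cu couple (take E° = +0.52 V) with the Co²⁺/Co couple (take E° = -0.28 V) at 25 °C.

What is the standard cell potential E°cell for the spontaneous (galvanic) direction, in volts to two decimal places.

The Cu⁺/Cu couple has the higher reduction potential, so it is the cathode; Co²⁺/Co is oxidised at the anode.
E°cell = E°(cathode) − E°(anode) = (+0.52) − (-0.28) = +0.80 V.

+0.80 V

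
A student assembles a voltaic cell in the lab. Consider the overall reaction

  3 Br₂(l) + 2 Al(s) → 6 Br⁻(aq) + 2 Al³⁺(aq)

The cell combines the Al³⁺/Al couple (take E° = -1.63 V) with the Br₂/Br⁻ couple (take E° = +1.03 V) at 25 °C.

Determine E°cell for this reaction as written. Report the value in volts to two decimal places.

The Br₂/Br⁻ couple has the higher reduction potential, so it is the cathode; Al³⁺/Al is oxidised at the anode.
E°cell = E°(cathode) − E°(anode) = (+1.03) − (-1.63) = +2.66 V.

+2.66 V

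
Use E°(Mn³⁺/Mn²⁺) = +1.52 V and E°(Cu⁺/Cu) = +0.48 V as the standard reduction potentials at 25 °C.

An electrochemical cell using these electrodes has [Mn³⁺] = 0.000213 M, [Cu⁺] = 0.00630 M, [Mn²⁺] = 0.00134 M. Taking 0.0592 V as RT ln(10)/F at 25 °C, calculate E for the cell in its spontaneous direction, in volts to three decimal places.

+1.123 V

Mn³⁺/Mn²⁺ is the cathode (higher E°), Cu⁺/Cu the anode: E°cell = +1.52 − (+0.48) = +1.04 V, n = 1.
Overall: Mn³⁺(aq) + Cu(s) → Mn²⁺(aq) + Cu⁺(aq)
Q = [Mn²⁺]·[Cu⁺] / ([Mn³⁺]); log Q = -1.402.
E = E° − (0.0592/n) log Q = +1.04 − (0.0592/1)(-1.402) = +1.123 V.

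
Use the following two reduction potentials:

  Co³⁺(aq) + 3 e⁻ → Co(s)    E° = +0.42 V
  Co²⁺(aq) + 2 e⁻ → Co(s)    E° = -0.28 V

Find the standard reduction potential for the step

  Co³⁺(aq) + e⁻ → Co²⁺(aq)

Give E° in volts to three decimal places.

Sequential free energies add, so n₃E°₃ = n₁E°₁ + n₂E°₂.
With n₃ = 3, and the known step contributing 2×(-0.28) V, the unknown satisfies 1·E° = 3×(+0.42) − 2×(-0.28) = +1.820.
E° = +1.820 / 1 = +1.820 V.

+1.820 V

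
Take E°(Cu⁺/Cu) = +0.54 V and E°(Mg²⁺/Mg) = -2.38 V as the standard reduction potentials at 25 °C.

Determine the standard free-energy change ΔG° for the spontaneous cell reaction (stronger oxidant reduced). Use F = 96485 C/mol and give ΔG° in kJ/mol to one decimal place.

Cu⁺/Cu (E° = +0.54 V) is the cathode; Mg²⁺/Mg (E° = -2.38 V) is the anode, so E°cell = +2.92 V.
Balancing electrons gives n = 2 (lcm of 1 and 2).
ΔG° = −nFE° = −(2)(96485)(+2.92) = -563,472 J = -563.5 kJ/mol.

-563.5 kJ/mol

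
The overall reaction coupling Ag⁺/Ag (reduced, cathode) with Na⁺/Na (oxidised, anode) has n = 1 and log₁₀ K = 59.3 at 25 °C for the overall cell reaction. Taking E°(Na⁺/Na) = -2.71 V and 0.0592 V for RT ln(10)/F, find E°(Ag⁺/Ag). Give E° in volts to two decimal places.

E°cell = (0.0592/n)·log K = (0.0592/1)(59.3) = +3.511 V.
Since Ag⁺/Ag is the cathode and Na⁺/Na the anode, E°cell = E°(Ag⁺/Ag) − E°(Na⁺/Na).
So E°(Ag⁺/Ag) = E°cell + E°(Na⁺/Na) = +3.511 + (-2.71) = +0.80 V.

+0.80 V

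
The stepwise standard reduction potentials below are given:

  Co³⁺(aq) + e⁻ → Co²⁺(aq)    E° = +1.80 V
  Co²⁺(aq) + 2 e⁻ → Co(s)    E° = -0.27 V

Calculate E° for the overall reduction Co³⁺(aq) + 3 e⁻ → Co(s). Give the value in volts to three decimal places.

Standard free energies of sequential steps add: ΔG°₃ = ΔG°₁ + ΔG°₂, so n₃E°₃ = n₁E°₁ + n₂E°₂.
E°₃ = (1×+1.80 + 2×-0.27) / 3 = (+1.260) / 3 = +0.420 V.

+0.420 V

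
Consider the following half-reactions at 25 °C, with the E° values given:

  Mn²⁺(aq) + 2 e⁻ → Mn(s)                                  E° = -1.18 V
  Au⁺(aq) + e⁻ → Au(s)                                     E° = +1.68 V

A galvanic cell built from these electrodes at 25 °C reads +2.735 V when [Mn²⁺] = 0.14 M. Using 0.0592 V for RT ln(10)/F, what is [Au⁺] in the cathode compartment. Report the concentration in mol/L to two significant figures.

Au⁺/Au is the cathode, Mn²⁺/Mn the anode: E°cell = +2.86 V, n = 2.
Overall reaction: 2 Au⁺(aq) + Mn(s) → 2 Au(s) + Mn²⁺(aq); Q = [Mn²⁺]^1/[Au⁺]^2.
From E = E° − (0.0592/n) log Q: log Q = (E° − E)·n/0.0592 = (+2.86 − (+2.735))·2/0.0592 = 4.2230.
So 2·log[Au⁺] = 1·log(0.14) − log Q = -0.8539 − (4.2230) = -5.0769; log[Au⁺] = -5.0769 / 2 = -2.5385; [Au⁺] = 10^(-2.5385) ≈ 0.0029 M.

0.0029 M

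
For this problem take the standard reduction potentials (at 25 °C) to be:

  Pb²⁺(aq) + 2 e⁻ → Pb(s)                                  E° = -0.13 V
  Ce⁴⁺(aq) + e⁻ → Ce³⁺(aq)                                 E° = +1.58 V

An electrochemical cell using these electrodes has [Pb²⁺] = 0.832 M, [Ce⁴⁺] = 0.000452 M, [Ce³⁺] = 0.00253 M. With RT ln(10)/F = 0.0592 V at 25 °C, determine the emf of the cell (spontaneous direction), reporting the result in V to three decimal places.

Ce⁴⁺/Ce³⁺ is the cathode (higher E°), Pb²⁺/Pb the anode: E°cell = +1.58 − (-0.13) = +1.71 V, n = 2.
Overall: 2 Ce⁴⁺(aq) + Pb(s) → 2 Ce³⁺(aq) + Pb²⁺(aq)
Q = [Ce³⁺]^2·[Pb²⁺] / ([Ce⁴⁺]^2); log Q = 1.416.
E = E° − (0.0592/n) log Q = +1.71 − (0.0592/2)(1.416) = +1.668 V.

+1.668 V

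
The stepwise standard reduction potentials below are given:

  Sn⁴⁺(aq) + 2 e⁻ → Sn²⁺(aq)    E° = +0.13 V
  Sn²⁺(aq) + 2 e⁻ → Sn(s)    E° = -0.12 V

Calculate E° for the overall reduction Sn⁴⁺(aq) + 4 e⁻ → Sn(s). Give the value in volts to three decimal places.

+0.005 V

Since ΔG° = −nFE° is additive over sequential reductions, n₃E°₃ = n₁E°₁ + n₂E°₂.
E°₃ = (2×+0.13 + 2×-0.12) / 4 = (+0.020) / 4 = +0.005 V.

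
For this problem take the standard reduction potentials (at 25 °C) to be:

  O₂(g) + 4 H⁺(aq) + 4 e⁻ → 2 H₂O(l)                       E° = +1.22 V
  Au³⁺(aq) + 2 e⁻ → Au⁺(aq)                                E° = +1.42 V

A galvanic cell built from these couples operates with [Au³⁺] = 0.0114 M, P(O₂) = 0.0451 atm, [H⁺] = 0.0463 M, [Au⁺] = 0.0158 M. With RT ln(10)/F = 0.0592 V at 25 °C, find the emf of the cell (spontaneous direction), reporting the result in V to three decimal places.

+0.295 V

Au³⁺/Au⁺ is the cathode (higher E°), O₂/H₂O the anode: E°cell = +1.42 − (+1.22) = +0.20 V, n = 4.
Overall: 2 Au³⁺(aq) + 2 H₂O(l) → 2 Au⁺(aq) + O₂(g) + 4 H⁺(aq)
Q = [Au⁺]^2·P(O₂)·[H⁺]^4 / ([Au³⁺]^2); log Q = -6.400.
E = E° − (0.0592/n) log Q = +0.20 − (0.0592/4)(-6.400) = +0.295 V.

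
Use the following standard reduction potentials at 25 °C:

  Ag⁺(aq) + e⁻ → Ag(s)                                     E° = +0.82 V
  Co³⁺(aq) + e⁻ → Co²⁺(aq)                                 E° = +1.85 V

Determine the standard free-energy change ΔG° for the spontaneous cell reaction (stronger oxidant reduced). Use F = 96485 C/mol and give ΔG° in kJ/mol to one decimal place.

Co³⁺/Co²⁺ (E° = +1.85 V) is the cathode; Ag⁺/Ag (E° = +0.82 V) is the anode, so E°cell = +1.03 V.
Balancing electrons gives n = 1 (lcm of 1 and 1).
ΔG° = −nFE° = −(1)(96485)(+1.03) = -99,380 J = -99.4 kJ/mol.

-99.4 kJ/mol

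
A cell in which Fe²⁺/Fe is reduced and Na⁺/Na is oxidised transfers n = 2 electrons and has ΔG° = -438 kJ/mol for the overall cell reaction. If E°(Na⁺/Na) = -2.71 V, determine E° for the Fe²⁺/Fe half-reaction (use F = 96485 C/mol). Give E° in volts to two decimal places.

-0.44 V

E°cell = −ΔG°/(nF) = −(-438×10³)/((2)(96485)) = +2.270 V.
Since Fe²⁺/Fe is the cathode and Na⁺/Na the anode, E°cell = E°(Fe²⁺/Fe) − E°(Na⁺/Na).
So E°(Fe²⁺/Fe) = E°cell + E°(Na⁺/Na) = +2.270 + (-2.71) = -0.44 V.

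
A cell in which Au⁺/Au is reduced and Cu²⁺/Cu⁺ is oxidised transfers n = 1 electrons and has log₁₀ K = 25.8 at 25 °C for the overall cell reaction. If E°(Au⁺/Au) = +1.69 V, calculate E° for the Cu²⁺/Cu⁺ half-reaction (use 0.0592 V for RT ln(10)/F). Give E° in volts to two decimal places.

E°cell = (0.0592/n)·log K = (0.0592/1)(25.8) = +1.527 V.
Since Au⁺/Au is the cathode and Cu²⁺/Cu⁺ the anode, E°cell = E°(Au⁺/Au) − E°(Cu²⁺/Cu⁺).
So E°(Cu²⁺/Cu⁺) = E°(Au⁺/Au) − E°cell = (+1.69) − (+1.527) = +0.16 V.

+0.16 V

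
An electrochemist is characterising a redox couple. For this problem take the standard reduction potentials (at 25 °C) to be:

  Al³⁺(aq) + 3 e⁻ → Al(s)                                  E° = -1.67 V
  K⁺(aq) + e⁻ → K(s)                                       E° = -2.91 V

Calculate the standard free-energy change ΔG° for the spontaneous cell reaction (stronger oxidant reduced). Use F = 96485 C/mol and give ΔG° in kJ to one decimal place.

Al³⁺/Al (E° = -1.67 V) is the cathode; K⁺/K (E° = -2.91 V) is the anode, so E°cell = +1.24 V.
Balancing electrons gives n = 3 (lcm of 3 and 1).
ΔG° = −nFE° = −(3)(96485)(+1.24) = -358,924 J = -358.9 kJ.

-358.9 kJ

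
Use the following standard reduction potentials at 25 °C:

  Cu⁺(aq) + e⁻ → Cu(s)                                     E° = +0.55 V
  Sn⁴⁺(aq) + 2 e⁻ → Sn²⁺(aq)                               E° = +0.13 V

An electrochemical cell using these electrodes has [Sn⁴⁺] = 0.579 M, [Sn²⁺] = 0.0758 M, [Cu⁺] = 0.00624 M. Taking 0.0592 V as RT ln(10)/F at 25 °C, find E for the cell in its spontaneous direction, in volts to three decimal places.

+0.263 V

Cu⁺/Cu is the cathode (higher E°), Sn⁴⁺/Sn²⁺ the anode: E°cell = +0.55 − (+0.13) = +0.42 V, n = 2.
Overall: 2 Cu⁺(aq) + Sn²⁺(aq) → 2 Cu(s) + Sn⁴⁺(aq)
Q = [Sn⁴⁺] / ([Cu⁺]^2·[Sn²⁺]); log Q = 5.293.
E = E° − (0.0592/n) log Q = +0.42 − (0.0592/2)(5.293) = +0.263 V.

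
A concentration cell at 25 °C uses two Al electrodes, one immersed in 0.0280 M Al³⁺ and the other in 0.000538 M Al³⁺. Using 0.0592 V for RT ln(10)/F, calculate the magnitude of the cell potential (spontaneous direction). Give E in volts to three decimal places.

For a concentration cell E°cell = 0. The 0.0280 M side is the cathode (reduction is favoured where [Al³⁺] is higher).
With n = 3, E = −(0.0592/3) log([Al³⁺]ₐₙ/[Al³⁺]꜀ₐₜ) = −(0.0592/3) log(0.000538/0.028) = −(0.0592/3)(-1.716) = +0.034 V.

+0.034 V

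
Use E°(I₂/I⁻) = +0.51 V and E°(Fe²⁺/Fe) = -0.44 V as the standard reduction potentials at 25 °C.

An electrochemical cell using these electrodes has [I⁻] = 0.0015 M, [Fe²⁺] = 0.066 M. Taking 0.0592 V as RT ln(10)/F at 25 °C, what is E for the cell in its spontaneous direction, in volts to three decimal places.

+1.152 V

I₂/I⁻ is the cathode (higher E°), Fe²⁺/Fe the anode: E°cell = +0.51 − (-0.44) = +0.95 V, n = 2.
Overall: I₂(s) + Fe(s) → 2 I⁻(aq) + Fe²⁺(aq)
Q = [I⁻]^2·[Fe²⁺]; log Q = -6.828.
E = E° − (0.0592/n) log Q = +0.95 − (0.0592/2)(-6.828) = +1.152 V.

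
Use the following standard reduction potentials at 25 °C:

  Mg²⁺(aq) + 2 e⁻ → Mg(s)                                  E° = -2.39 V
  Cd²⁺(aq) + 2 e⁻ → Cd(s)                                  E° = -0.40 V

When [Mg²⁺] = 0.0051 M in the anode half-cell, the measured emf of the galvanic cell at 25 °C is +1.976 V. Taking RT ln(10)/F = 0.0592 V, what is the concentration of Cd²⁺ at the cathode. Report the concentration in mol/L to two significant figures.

Cd²⁺/Cd is the cathode, Mg²⁺/Mg the anode: E°cell = +1.99 V, n = 2.
Overall reaction: Cd²⁺(aq) + Mg(s) → Cd(s) + Mg²⁺(aq); Q = [Mg²⁺]^1/[Cd²⁺]^1.
From E = E° − (0.0592/n) log Q: log Q = (E° − E)·n/0.0592 = (+1.99 − (+1.976))·2/0.0592 = 0.4730.
So 1·log[Cd²⁺] = 1·log(0.0051) − log Q = -2.2924 − (0.4730) = -2.7654; [Cd²⁺] = 10^(-2.7654) ≈ 0.0017 M.

0.0017 M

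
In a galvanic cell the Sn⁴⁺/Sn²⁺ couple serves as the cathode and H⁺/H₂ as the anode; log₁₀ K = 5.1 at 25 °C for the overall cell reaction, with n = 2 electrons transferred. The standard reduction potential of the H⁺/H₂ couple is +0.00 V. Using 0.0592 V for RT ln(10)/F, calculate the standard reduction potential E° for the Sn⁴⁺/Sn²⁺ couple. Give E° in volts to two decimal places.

+0.15 V

E°cell = (0.0592/n)·log K = (0.0592/2)(5.1) = +0.151 V.
Since Sn⁴⁺/Sn²⁺ is the cathode and H⁺/H₂ the anode, E°cell = E°(Sn⁴⁺/Sn²⁺) − E°(H⁺/H₂).
So E°(Sn⁴⁺/Sn²⁺) = E°cell + E°(H⁺/H₂) = +0.151 + (+0.00) = +0.15 V.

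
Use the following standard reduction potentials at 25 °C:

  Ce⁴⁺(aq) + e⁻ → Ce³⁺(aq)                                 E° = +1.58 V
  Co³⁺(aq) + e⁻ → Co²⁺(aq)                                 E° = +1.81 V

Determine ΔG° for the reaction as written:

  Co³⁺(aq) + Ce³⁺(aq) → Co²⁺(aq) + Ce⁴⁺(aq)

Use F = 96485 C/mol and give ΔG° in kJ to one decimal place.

-22.2 kJ

As written, Co³⁺/Co²⁺ is reduced (cathode) and Ce⁴⁺/Ce³⁺ is oxidised (anode), so E°cell = (+1.81) − (+1.58) = +0.23 V.
Balancing electrons gives n = 1.
ΔG° = −nFE° = −(1)(96485)(+0.23) = -22,192 J = -22.2 kJ.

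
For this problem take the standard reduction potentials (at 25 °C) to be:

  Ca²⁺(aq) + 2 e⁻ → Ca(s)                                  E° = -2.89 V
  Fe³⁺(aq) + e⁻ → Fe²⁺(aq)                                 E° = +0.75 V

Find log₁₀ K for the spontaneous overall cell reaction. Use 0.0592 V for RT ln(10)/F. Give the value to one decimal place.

Cathode: Fe³⁺/Fe²⁺; anode: Ca²⁺/Ca. E°cell = +3.64 V, n = 2.
log K = nE°cell / 0.0592 = (2)(+3.64) / 0.0592 = 123.0.

123.0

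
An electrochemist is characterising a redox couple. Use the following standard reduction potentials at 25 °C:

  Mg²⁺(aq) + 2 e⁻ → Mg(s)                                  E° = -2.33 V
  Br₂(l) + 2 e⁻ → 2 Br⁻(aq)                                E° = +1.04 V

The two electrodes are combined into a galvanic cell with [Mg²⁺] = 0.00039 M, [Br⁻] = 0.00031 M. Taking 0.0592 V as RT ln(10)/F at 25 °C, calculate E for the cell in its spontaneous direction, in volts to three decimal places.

Br₂/Br⁻ is the cathode (higher E°), Mg²⁺/Mg the anode: E°cell = +1.04 − (-2.33) = +3.37 V, n = 2.
Overall: Br₂(l) + Mg(s) → 2 Br⁻(aq) + Mg²⁺(aq)
Q = [Br⁻]^2·[Mg²⁺]; log Q = -10.426.
E = E° − (0.0592/n) log Q = +3.37 − (0.0592/2)(-10.426) = +3.679 V.

+3.679 V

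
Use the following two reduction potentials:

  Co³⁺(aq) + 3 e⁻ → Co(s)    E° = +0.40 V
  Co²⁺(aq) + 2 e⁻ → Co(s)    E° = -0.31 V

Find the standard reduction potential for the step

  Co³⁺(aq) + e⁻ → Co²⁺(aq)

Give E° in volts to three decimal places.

Sequential free energies add, so n₃E°₃ = n₁E°₁ + n₂E°₂.
With n₃ = 3, and the known step contributing 2×(-0.31) V, the unknown satisfies 1·E° = 3×(+0.40) − 2×(-0.31) = +1.820.
E° = +1.820 / 1 = +1.820 V.

+1.820 V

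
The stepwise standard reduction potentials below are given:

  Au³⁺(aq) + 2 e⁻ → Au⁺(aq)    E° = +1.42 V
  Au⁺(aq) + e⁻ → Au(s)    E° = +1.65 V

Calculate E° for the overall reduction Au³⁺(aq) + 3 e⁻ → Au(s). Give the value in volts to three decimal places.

Standard free energies of sequential steps add: ΔG°₃ = ΔG°₁ + ΔG°₂, so n₃E°₃ = n₁E°₁ + n₂E°₂.
E°₃ = (2×+1.42 + 1×+1.65) / 3 = (+4.490) / 3 = +1.497 V.
Simply averaging or adding the two E° values would be wrong; the electron-weighted sum is required.

+1.497 V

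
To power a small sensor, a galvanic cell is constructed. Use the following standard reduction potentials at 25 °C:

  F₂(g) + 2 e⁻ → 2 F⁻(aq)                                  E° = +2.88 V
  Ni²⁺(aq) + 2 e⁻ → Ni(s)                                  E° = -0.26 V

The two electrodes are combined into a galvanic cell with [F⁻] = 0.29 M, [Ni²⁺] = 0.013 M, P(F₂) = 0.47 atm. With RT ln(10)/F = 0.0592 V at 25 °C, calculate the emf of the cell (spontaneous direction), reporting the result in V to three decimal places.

F₂/F⁻ is the cathode (higher E°), Ni²⁺/Ni the anode: E°cell = +2.88 − (-0.26) = +3.14 V, n = 2.
Overall: F₂(g) + Ni(s) → 2 F⁻(aq) + Ni²⁺(aq)
Q = [F⁻]^2·[Ni²⁺] / (P(F₂)); log Q = -2.633.
E = E° − (0.0592/n) log Q = +3.14 − (0.0592/2)(-2.633) = +3.218 V.

+3.218 V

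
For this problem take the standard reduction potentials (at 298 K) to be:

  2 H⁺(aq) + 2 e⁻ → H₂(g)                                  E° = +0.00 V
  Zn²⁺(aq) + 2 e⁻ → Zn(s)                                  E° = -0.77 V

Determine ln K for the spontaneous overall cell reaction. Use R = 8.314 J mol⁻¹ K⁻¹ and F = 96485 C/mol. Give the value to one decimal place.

Cathode: H⁺/H₂; anode: Zn²⁺/Zn. E°cell = (+0.00) − (-0.77) = +0.77 V, with n = 2.
ΔG° = −nFE° = −RT ln K, so ln K = nFE°/(RT) = (2)(96485)(+0.77) / ((8.314)(298)) = 59.973.

60.0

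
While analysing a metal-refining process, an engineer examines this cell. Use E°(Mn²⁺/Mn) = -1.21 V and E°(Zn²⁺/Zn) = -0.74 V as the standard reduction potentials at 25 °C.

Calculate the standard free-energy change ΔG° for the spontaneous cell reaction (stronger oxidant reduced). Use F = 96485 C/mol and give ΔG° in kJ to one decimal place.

Zn²⁺/Zn (E° = -0.74 V) is the cathode; Mn²⁺/Mn (E° = -1.21 V) is the anode, so E°cell = +0.47 V.
Balancing electrons gives n = 2 (lcm of 2 and 2).
ΔG° = −nFE° = −(2)(96485)(+0.47) = -90,696 J = -90.7 kJ.

-90.7 kJ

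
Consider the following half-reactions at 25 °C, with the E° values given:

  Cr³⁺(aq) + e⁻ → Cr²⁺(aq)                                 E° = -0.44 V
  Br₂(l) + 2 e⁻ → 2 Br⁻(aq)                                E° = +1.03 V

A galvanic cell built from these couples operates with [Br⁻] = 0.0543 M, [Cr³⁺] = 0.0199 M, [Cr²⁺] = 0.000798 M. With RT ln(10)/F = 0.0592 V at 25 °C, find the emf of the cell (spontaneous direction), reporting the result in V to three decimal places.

+1.462 V

Br₂/Br⁻ is the cathode (higher E°), Cr³⁺/Cr²⁺ the anode: E°cell = +1.03 − (-0.44) = +1.47 V, n = 2.
Overall: Br₂(l) + 2 Cr²⁺(aq) → 2 Br⁻(aq) + 2 Cr³⁺(aq)
Q = [Br⁻]^2·[Cr³⁺]^2 / ([Cr²⁺]^2); log Q = 0.263.
E = E° − (0.0592/n) log Q = +1.47 − (0.0592/2)(0.263) = +1.462 V.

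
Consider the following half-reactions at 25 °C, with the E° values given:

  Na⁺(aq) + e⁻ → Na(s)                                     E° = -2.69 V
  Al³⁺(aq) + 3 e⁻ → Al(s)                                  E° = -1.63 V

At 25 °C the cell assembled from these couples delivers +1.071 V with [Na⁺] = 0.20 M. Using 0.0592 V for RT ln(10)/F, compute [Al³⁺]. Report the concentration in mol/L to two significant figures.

0.029 M

Al³⁺/Al is the cathode, Na⁺/Na the anode: E°cell = +1.06 V, n = 3.
Overall reaction: Al³⁺(aq) + 3 Na(s) → Al(s) + 3 Na⁺(aq); Q = [Na⁺]^3/[Al³⁺]^1.
From E = E° − (0.0592/n) log Q: log Q = (E° − E)·n/0.0592 = (+1.06 − (+1.071))·3/0.0592 = -0.5574.
So 1·log[Al³⁺] = 3·log(0.2) − log Q = -2.0969 − (-0.5574) = -1.5395; [Al³⁺] = 10^(-1.5395) ≈ 0.029 M.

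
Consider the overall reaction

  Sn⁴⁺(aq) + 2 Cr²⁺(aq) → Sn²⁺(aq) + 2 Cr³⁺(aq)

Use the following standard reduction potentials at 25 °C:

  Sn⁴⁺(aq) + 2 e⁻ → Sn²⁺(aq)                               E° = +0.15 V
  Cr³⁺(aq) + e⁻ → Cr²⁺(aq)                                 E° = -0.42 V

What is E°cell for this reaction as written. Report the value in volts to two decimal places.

The Sn⁴⁺/Sn²⁺ couple has the higher reduction potential, so it is the cathode; Cr³⁺/Cr²⁺ is oxidised at the anode.
E°cell = E°(cathode) − E°(anode) = (+0.15) − (-0.42) = +0.57 V.
Since E°cell > 0, the reaction is spontaneous under standard conditions.

+0.57 V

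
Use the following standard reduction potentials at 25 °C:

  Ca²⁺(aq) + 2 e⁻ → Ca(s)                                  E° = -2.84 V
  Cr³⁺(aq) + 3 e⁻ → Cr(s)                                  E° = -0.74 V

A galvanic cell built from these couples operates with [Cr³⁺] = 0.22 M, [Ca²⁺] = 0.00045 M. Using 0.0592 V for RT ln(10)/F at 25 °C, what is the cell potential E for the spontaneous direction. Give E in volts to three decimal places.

Cr³⁺/Cr is the cathode (higher E°), Ca²⁺/Ca the anode: E°cell = -0.74 − (-2.84) = +2.10 V, n = 6.
Overall: 2 Cr³⁺(aq) + 3 Ca(s) → 2 Cr(s) + 3 Ca²⁺(aq)
Q = [Ca²⁺]^3 / ([Cr³⁺]^2); log Q = -8.725.
E = E° − (0.0592/n) log Q = +2.10 − (0.0592/6)(-8.725) = +2.186 V.

+2.186 V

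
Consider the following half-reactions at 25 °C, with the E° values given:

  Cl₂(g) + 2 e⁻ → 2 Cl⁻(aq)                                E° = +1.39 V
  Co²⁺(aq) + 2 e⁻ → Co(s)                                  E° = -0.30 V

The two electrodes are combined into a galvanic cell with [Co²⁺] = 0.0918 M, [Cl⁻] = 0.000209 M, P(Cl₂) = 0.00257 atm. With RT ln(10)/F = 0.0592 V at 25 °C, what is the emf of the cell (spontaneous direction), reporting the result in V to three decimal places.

+1.862 V

Cl₂/Cl⁻ is the cathode (higher E°), Co²⁺/Co the anode: E°cell = +1.39 − (-0.30) = +1.69 V, n = 2.
Overall: Cl₂(g) + Co(s) → 2 Cl⁻(aq) + Co²⁺(aq)
Q = [Cl⁻]^2·[Co²⁺] / (P(Cl₂)); log Q = -5.807.
E = E° − (0.0592/n) log Q = +1.69 − (0.0592/2)(-5.807) = +1.862 V.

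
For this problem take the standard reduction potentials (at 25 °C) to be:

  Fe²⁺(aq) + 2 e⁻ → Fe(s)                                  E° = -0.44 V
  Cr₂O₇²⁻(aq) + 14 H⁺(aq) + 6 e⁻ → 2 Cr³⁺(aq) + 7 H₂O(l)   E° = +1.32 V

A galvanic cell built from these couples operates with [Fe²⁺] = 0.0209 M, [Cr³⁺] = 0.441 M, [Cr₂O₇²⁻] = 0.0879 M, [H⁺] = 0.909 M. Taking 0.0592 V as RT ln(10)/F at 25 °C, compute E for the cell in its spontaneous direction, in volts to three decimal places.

+1.801 V

Cr₂O₇²⁻/Cr³⁺ is the cathode (higher E°), Fe²⁺/Fe the anode: E°cell = +1.32 − (-0.44) = +1.76 V, n = 6.
Overall: Cr₂O₇²⁻(aq) + 14 H⁺(aq) + 3 Fe(s) → 2 Cr³⁺(aq) + 7 H₂O(l) + 3 Fe²⁺(aq)
Q = [Cr³⁺]^2·[Fe²⁺]^3 / ([Cr₂O₇²⁻]·[H⁺]^14); log Q = -4.115.
E = E° − (0.0592/n) log Q = +1.76 − (0.0592/6)(-4.115) = +1.801 V.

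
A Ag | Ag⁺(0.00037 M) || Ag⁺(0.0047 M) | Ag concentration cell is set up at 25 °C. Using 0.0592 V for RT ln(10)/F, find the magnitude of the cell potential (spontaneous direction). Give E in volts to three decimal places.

For a concentration cell E°cell = 0. The 0.0047 M side is the cathode (reduction is favoured where [Ag⁺] is higher).
With n = 1, E = −(0.0592/1) log([Ag⁺]ₐₙ/[Ag⁺]꜀ₐₜ) = −(0.0592/1) log(0.00037/0.0047) = −(0.0592/1)(-1.104) = +0.065 V.

+0.065 V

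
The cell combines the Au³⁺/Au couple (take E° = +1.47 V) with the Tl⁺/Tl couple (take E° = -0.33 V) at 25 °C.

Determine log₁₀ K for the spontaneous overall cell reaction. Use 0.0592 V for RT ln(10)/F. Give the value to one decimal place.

91.2

Cathode: Au³⁺/Au; anode: Tl⁺/Tl. E°cell = +1.80 V, n = 3.
log K = nE°cell / 0.0592 = (3)(+1.80) / 0.0592 = 91.2.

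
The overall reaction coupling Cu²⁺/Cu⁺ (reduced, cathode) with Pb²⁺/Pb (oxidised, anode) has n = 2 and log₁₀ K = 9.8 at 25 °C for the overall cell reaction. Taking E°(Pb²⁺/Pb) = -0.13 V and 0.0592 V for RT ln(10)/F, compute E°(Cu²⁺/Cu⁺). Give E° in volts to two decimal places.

+0.16 V

E°cell = (0.0592/n)·log K = (0.0592/2)(9.8) = +0.290 V.
Since Cu²⁺/Cu⁺ is the cathode and Pb²⁺/Pb the anode, E°cell = E°(Cu²⁺/Cu⁺) − E°(Pb²⁺/Pb).
So E°(Cu²⁺/Cu⁺) = E°cell + E°(Pb²⁺/Pb) = +0.290 + (-0.13) = +0.16 V.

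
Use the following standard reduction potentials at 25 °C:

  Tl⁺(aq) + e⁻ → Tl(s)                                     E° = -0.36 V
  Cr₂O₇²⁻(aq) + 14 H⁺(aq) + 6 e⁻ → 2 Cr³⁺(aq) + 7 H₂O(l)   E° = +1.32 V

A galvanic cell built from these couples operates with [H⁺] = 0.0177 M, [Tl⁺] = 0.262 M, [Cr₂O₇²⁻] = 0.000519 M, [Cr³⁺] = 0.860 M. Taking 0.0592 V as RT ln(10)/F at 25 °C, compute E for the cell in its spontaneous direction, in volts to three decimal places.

+1.441 V

Cr₂O₇²⁻/Cr³⁺ is the cathode (higher E°), Tl⁺/Tl the anode: E°cell = +1.32 − (-0.36) = +1.68 V, n = 6.
Overall: Cr₂O₇²⁻(aq) + 14 H⁺(aq) + 6 Tl(s) → 2 Cr³⁺(aq) + 7 H₂O(l) + 6 Tl⁺(aq)
Q = [Cr³⁺]^2·[Tl⁺]^6 / ([Cr₂O₇²⁻]·[H⁺]^14); log Q = 24.192.
E = E° − (0.0592/n) log Q = +1.68 − (0.0592/6)(24.192) = +1.441 V.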